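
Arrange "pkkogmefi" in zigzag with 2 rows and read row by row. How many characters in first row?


Zigzag "pkkogmefi" into 2 rows:
Placing characters:
  'p' => row 0
  'k' => row 1
  'k' => row 0
  'o' => row 1
  'g' => row 0
  'm' => row 1
  'e' => row 0
  'f' => row 1
  'i' => row 0
Rows:
  Row 0: "pkgei"
  Row 1: "komf"
First row length: 5

5


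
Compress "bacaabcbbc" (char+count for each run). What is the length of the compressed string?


Input: bacaabcbbc
Runs:
  'b' x 1 => "b1"
  'a' x 1 => "a1"
  'c' x 1 => "c1"
  'a' x 2 => "a2"
  'b' x 1 => "b1"
  'c' x 1 => "c1"
  'b' x 2 => "b2"
  'c' x 1 => "c1"
Compressed: "b1a1c1a2b1c1b2c1"
Compressed length: 16

16


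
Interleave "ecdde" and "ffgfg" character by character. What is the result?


Interleaving "ecdde" and "ffgfg":
  Position 0: 'e' from first, 'f' from second => "ef"
  Position 1: 'c' from first, 'f' from second => "cf"
  Position 2: 'd' from first, 'g' from second => "dg"
  Position 3: 'd' from first, 'f' from second => "df"
  Position 4: 'e' from first, 'g' from second => "eg"
Result: efcfdgdfeg

efcfdgdfeg


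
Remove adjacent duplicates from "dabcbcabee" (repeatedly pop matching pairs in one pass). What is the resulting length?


Input: dabcbcabee
Stack-based adjacent duplicate removal:
  Read 'd': push. Stack: d
  Read 'a': push. Stack: da
  Read 'b': push. Stack: dab
  Read 'c': push. Stack: dabc
  Read 'b': push. Stack: dabcb
  Read 'c': push. Stack: dabcbc
  Read 'a': push. Stack: dabcbca
  Read 'b': push. Stack: dabcbcab
  Read 'e': push. Stack: dabcbcabe
  Read 'e': matches stack top 'e' => pop. Stack: dabcbcab
Final stack: "dabcbcab" (length 8)

8


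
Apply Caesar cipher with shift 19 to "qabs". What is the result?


Caesar cipher: shift "qabs" by 19
  'q' (pos 16) + 19 = pos 9 = 'j'
  'a' (pos 0) + 19 = pos 19 = 't'
  'b' (pos 1) + 19 = pos 20 = 'u'
  's' (pos 18) + 19 = pos 11 = 'l'
Result: jtul

jtul


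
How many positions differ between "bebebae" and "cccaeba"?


Comparing "bebebae" and "cccaeba" position by position:
  Position 0: 'b' vs 'c' => DIFFER
  Position 1: 'e' vs 'c' => DIFFER
  Position 2: 'b' vs 'c' => DIFFER
  Position 3: 'e' vs 'a' => DIFFER
  Position 4: 'b' vs 'e' => DIFFER
  Position 5: 'a' vs 'b' => DIFFER
  Position 6: 'e' vs 'a' => DIFFER
Positions that differ: 7

7


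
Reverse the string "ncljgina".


Input: ncljgina
Reading characters right to left:
  Position 7: 'a'
  Position 6: 'n'
  Position 5: 'i'
  Position 4: 'g'
  Position 3: 'j'
  Position 2: 'l'
  Position 1: 'c'
  Position 0: 'n'
Reversed: anigjlcn

anigjlcn


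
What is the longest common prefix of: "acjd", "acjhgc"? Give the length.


Words: acjd, acjhgc
  Position 0: all 'a' => match
  Position 1: all 'c' => match
  Position 2: all 'j' => match
  Position 3: ('d', 'h') => mismatch, stop
LCP = "acj" (length 3)

3


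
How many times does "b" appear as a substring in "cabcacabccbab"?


Searching for "b" in "cabcacabccbab"
Scanning each position:
  Position 0: "c" => no
  Position 1: "a" => no
  Position 2: "b" => MATCH
  Position 3: "c" => no
  Position 4: "a" => no
  Position 5: "c" => no
  Position 6: "a" => no
  Position 7: "b" => MATCH
  Position 8: "c" => no
  Position 9: "c" => no
  Position 10: "b" => MATCH
  Position 11: "a" => no
  Position 12: "b" => MATCH
Total occurrences: 4

4


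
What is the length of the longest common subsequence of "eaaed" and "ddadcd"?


LCS of "eaaed" and "ddadcd"
DP table:
           d    d    a    d    c    d
      0    0    0    0    0    0    0
  e   0    0    0    0    0    0    0
  a   0    0    0    1    1    1    1
  a   0    0    0    1    1    1    1
  e   0    0    0    1    1    1    1
  d   0    1    1    1    2    2    2
LCS length = dp[5][6] = 2

2


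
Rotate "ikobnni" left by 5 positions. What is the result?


Input: "ikobnni", rotate left by 5
First 5 characters: "ikobn"
Remaining characters: "ni"
Concatenate remaining + first: "ni" + "ikobn" = "niikobn"

niikobn


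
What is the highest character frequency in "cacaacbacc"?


Input: cacaacbacc
Character counts:
  'a': 4
  'b': 1
  'c': 5
Maximum frequency: 5

5


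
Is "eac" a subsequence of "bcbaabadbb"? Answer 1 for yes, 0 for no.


Check if "eac" is a subsequence of "bcbaabadbb"
Greedy scan:
  Position 0 ('b'): no match needed
  Position 1 ('c'): no match needed
  Position 2 ('b'): no match needed
  Position 3 ('a'): no match needed
  Position 4 ('a'): no match needed
  Position 5 ('b'): no match needed
  Position 6 ('a'): no match needed
  Position 7 ('d'): no match needed
  Position 8 ('b'): no match needed
  Position 9 ('b'): no match needed
Only matched 0/3 characters => not a subsequence

0


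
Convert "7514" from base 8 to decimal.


Input: "7514" in base 8
Positional expansion:
  Digit '7' (value 7) x 8^3 = 3584
  Digit '5' (value 5) x 8^2 = 320
  Digit '1' (value 1) x 8^1 = 8
  Digit '4' (value 4) x 8^0 = 4
Sum = 3916

3916


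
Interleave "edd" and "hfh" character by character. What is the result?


Interleaving "edd" and "hfh":
  Position 0: 'e' from first, 'h' from second => "eh"
  Position 1: 'd' from first, 'f' from second => "df"
  Position 2: 'd' from first, 'h' from second => "dh"
Result: ehdfdh

ehdfdh


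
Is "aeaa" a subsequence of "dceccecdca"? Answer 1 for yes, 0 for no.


Check if "aeaa" is a subsequence of "dceccecdca"
Greedy scan:
  Position 0 ('d'): no match needed
  Position 1 ('c'): no match needed
  Position 2 ('e'): no match needed
  Position 3 ('c'): no match needed
  Position 4 ('c'): no match needed
  Position 5 ('e'): no match needed
  Position 6 ('c'): no match needed
  Position 7 ('d'): no match needed
  Position 8 ('c'): no match needed
  Position 9 ('a'): matches sub[0] = 'a'
Only matched 1/4 characters => not a subsequence

0


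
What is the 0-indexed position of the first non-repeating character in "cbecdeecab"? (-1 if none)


Input: cbecdeecab
Character frequencies:
  'a': 1
  'b': 2
  'c': 3
  'd': 1
  'e': 3
Scanning left to right for freq == 1:
  Position 0 ('c'): freq=3, skip
  Position 1 ('b'): freq=2, skip
  Position 2 ('e'): freq=3, skip
  Position 3 ('c'): freq=3, skip
  Position 4 ('d'): unique! => answer = 4

4


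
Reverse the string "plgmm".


Input: plgmm
Reading characters right to left:
  Position 4: 'm'
  Position 3: 'm'
  Position 2: 'g'
  Position 1: 'l'
  Position 0: 'p'
Reversed: mmglp

mmglp


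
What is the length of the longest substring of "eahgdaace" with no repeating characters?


Input: "eahgdaace"
Sliding window (track last position of each char):
  Position 0 ('e'): window [0,0] length 1 -- new best
  Position 1 ('a'): window [0,1] length 2 -- new best
  Position 2 ('h'): window [0,2] length 3 -- new best
  Position 3 ('g'): window [0,3] length 4 -- new best
  Position 4 ('d'): window [0,4] length 5 -- new best
  Position 5 ('a'): repeat (last at 1), move window start to 2
  Position 5 ('a'): window [2,5] length 4
  Position 6 ('a'): repeat (last at 5), move window start to 6
  Position 6 ('a'): window [6,6] length 1
  Position 7 ('c'): window [6,7] length 2
  Position 8 ('e'): window [6,8] length 3
Longest substring with no repeats: "eahgd" with length 5

5


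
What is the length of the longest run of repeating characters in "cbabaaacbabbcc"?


Input: "cbabaaacbabbcc"
Scanning for longest run:
  Position 1 ('b'): new char, reset run to 1
  Position 2 ('a'): new char, reset run to 1
  Position 3 ('b'): new char, reset run to 1
  Position 4 ('a'): new char, reset run to 1
  Position 5 ('a'): continues run of 'a', length=2
  Position 6 ('a'): continues run of 'a', length=3
  Position 7 ('c'): new char, reset run to 1
  Position 8 ('b'): new char, reset run to 1
  Position 9 ('a'): new char, reset run to 1
  Position 10 ('b'): new char, reset run to 1
  Position 11 ('b'): continues run of 'b', length=2
  Position 12 ('c'): new char, reset run to 1
  Position 13 ('c'): continues run of 'c', length=2
Longest run: 'a' with length 3

3


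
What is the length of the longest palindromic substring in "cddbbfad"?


Input: "cddbbfad"
Checking substrings for palindromes:
  [1:3] "dd" (len 2) => palindrome
  [3:5] "bb" (len 2) => palindrome
Longest palindromic substring: "dd" with length 2

2


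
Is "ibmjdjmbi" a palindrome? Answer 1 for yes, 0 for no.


Input: ibmjdjmbi
Reversed: ibmjdjmbi
  Compare pos 0 ('i') with pos 8 ('i'): match
  Compare pos 1 ('b') with pos 7 ('b'): match
  Compare pos 2 ('m') with pos 6 ('m'): match
  Compare pos 3 ('j') with pos 5 ('j'): match
Result: palindrome

1


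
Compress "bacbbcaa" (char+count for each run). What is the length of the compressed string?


Input: bacbbcaa
Runs:
  'b' x 1 => "b1"
  'a' x 1 => "a1"
  'c' x 1 => "c1"
  'b' x 2 => "b2"
  'c' x 1 => "c1"
  'a' x 2 => "a2"
Compressed: "b1a1c1b2c1a2"
Compressed length: 12

12


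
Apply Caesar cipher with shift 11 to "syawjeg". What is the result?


Caesar cipher: shift "syawjeg" by 11
  's' (pos 18) + 11 = pos 3 = 'd'
  'y' (pos 24) + 11 = pos 9 = 'j'
  'a' (pos 0) + 11 = pos 11 = 'l'
  'w' (pos 22) + 11 = pos 7 = 'h'
  'j' (pos 9) + 11 = pos 20 = 'u'
  'e' (pos 4) + 11 = pos 15 = 'p'
  'g' (pos 6) + 11 = pos 17 = 'r'
Result: djlhupr

djlhupr


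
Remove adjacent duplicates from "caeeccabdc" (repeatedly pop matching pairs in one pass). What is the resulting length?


Input: caeeccabdc
Stack-based adjacent duplicate removal:
  Read 'c': push. Stack: c
  Read 'a': push. Stack: ca
  Read 'e': push. Stack: cae
  Read 'e': matches stack top 'e' => pop. Stack: ca
  Read 'c': push. Stack: cac
  Read 'c': matches stack top 'c' => pop. Stack: ca
  Read 'a': matches stack top 'a' => pop. Stack: c
  Read 'b': push. Stack: cb
  Read 'd': push. Stack: cbd
  Read 'c': push. Stack: cbdc
Final stack: "cbdc" (length 4)

4


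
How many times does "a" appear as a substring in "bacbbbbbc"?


Searching for "a" in "bacbbbbbc"
Scanning each position:
  Position 0: "b" => no
  Position 1: "a" => MATCH
  Position 2: "c" => no
  Position 3: "b" => no
  Position 4: "b" => no
  Position 5: "b" => no
  Position 6: "b" => no
  Position 7: "b" => no
  Position 8: "c" => no
Total occurrences: 1

1


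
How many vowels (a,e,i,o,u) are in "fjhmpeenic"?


Input: fjhmpeenic
Checking each character:
  'f' at position 0: consonant
  'j' at position 1: consonant
  'h' at position 2: consonant
  'm' at position 3: consonant
  'p' at position 4: consonant
  'e' at position 5: vowel (running total: 1)
  'e' at position 6: vowel (running total: 2)
  'n' at position 7: consonant
  'i' at position 8: vowel (running total: 3)
  'c' at position 9: consonant
Total vowels: 3

3


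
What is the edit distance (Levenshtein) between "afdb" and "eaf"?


Computing edit distance: "afdb" -> "eaf"
DP table:
           e    a    f
      0    1    2    3
  a   1    1    1    2
  f   2    2    2    1
  d   3    3    3    2
  b   4    4    4    3
Edit distance = dp[4][3] = 3

3


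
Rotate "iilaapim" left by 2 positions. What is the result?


Input: "iilaapim", rotate left by 2
First 2 characters: "ii"
Remaining characters: "laapim"
Concatenate remaining + first: "laapim" + "ii" = "laapimii"

laapimii


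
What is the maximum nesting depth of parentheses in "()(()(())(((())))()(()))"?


Input: "()(()(())(((())))()(()))"
Tracking depth:
  Position 0 '(': depth becomes 1
  Position 1 ')': depth becomes 0
  Position 2 '(': depth becomes 1
  Position 3 '(': depth becomes 2
  Position 4 ')': depth becomes 1
  Position 5 '(': depth becomes 2
  Position 6 '(': depth becomes 3
  Position 7 ')': depth becomes 2
  Position 8 ')': depth becomes 1
  Position 9 '(': depth becomes 2
  Position 10 '(': depth becomes 3
  Position 11 '(': depth becomes 4
  Position 12 '(': depth becomes 5
  Position 13 ')': depth becomes 4
  Position 14 ')': depth becomes 3
  Position 15 ')': depth becomes 2
  Position 16 ')': depth becomes 1
  Position 17 '(': depth becomes 2
  Position 18 ')': depth becomes 1
  Position 19 '(': depth becomes 2
  Position 20 '(': depth becomes 3
  Position 21 ')': depth becomes 2
  Position 22 ')': depth becomes 1
  Position 23 ')': depth becomes 0
Maximum depth reached: 5

5


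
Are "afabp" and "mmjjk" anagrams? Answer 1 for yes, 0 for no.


Strings: "afabp", "mmjjk"
Sorted first:  aabfp
Sorted second: jjkmm
Differ at position 0: 'a' vs 'j' => not anagrams

0


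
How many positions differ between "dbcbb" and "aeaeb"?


Comparing "dbcbb" and "aeaeb" position by position:
  Position 0: 'd' vs 'a' => DIFFER
  Position 1: 'b' vs 'e' => DIFFER
  Position 2: 'c' vs 'a' => DIFFER
  Position 3: 'b' vs 'e' => DIFFER
  Position 4: 'b' vs 'b' => same
Positions that differ: 4

4


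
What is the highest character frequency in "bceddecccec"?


Input: bceddecccec
Character counts:
  'b': 1
  'c': 5
  'd': 2
  'e': 3
Maximum frequency: 5

5


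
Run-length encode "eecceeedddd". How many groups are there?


Input: eecceeedddd
Scanning for consecutive runs:
  Group 1: 'e' x 2 (positions 0-1)
  Group 2: 'c' x 2 (positions 2-3)
  Group 3: 'e' x 3 (positions 4-6)
  Group 4: 'd' x 4 (positions 7-10)
Total groups: 4

4


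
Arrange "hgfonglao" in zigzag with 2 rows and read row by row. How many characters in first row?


Zigzag "hgfonglao" into 2 rows:
Placing characters:
  'h' => row 0
  'g' => row 1
  'f' => row 0
  'o' => row 1
  'n' => row 0
  'g' => row 1
  'l' => row 0
  'a' => row 1
  'o' => row 0
Rows:
  Row 0: "hfnlo"
  Row 1: "goga"
First row length: 5

5


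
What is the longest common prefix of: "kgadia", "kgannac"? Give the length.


Words: kgadia, kgannac
  Position 0: all 'k' => match
  Position 1: all 'g' => match
  Position 2: all 'a' => match
  Position 3: ('d', 'n') => mismatch, stop
LCP = "kga" (length 3)

3


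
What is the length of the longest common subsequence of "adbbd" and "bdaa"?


LCS of "adbbd" and "bdaa"
DP table:
           b    d    a    a
      0    0    0    0    0
  a   0    0    0    1    1
  d   0    0    1    1    1
  b   0    1    1    1    1
  b   0    1    1    1    1
  d   0    1    2    2    2
LCS length = dp[5][4] = 2

2


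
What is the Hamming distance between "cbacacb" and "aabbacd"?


Comparing "cbacacb" and "aabbacd" position by position:
  Position 0: 'c' vs 'a' => differ
  Position 1: 'b' vs 'a' => differ
  Position 2: 'a' vs 'b' => differ
  Position 3: 'c' vs 'b' => differ
  Position 4: 'a' vs 'a' => same
  Position 5: 'c' vs 'c' => same
  Position 6: 'b' vs 'd' => differ
Total differences (Hamming distance): 5

5


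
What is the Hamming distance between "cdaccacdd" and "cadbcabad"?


Comparing "cdaccacdd" and "cadbcabad" position by position:
  Position 0: 'c' vs 'c' => same
  Position 1: 'd' vs 'a' => differ
  Position 2: 'a' vs 'd' => differ
  Position 3: 'c' vs 'b' => differ
  Position 4: 'c' vs 'c' => same
  Position 5: 'a' vs 'a' => same
  Position 6: 'c' vs 'b' => differ
  Position 7: 'd' vs 'a' => differ
  Position 8: 'd' vs 'd' => same
Total differences (Hamming distance): 5

5


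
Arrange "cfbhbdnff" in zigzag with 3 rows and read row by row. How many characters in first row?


Zigzag "cfbhbdnff" into 3 rows:
Placing characters:
  'c' => row 0
  'f' => row 1
  'b' => row 2
  'h' => row 1
  'b' => row 0
  'd' => row 1
  'n' => row 2
  'f' => row 1
  'f' => row 0
Rows:
  Row 0: "cbf"
  Row 1: "fhdf"
  Row 2: "bn"
First row length: 3

3


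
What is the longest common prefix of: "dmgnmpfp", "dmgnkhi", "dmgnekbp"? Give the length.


Words: dmgnmpfp, dmgnkhi, dmgnekbp
  Position 0: all 'd' => match
  Position 1: all 'm' => match
  Position 2: all 'g' => match
  Position 3: all 'n' => match
  Position 4: ('m', 'k', 'e') => mismatch, stop
LCP = "dmgn" (length 4)

4


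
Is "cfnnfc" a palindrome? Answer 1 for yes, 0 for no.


Input: cfnnfc
Reversed: cfnnfc
  Compare pos 0 ('c') with pos 5 ('c'): match
  Compare pos 1 ('f') with pos 4 ('f'): match
  Compare pos 2 ('n') with pos 3 ('n'): match
Result: palindrome

1


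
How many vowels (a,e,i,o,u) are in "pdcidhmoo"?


Input: pdcidhmoo
Checking each character:
  'p' at position 0: consonant
  'd' at position 1: consonant
  'c' at position 2: consonant
  'i' at position 3: vowel (running total: 1)
  'd' at position 4: consonant
  'h' at position 5: consonant
  'm' at position 6: consonant
  'o' at position 7: vowel (running total: 2)
  'o' at position 8: vowel (running total: 3)
Total vowels: 3

3


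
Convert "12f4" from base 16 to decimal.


Input: "12f4" in base 16
Positional expansion:
  Digit '1' (value 1) x 16^3 = 4096
  Digit '2' (value 2) x 16^2 = 512
  Digit 'f' (value 15) x 16^1 = 240
  Digit '4' (value 4) x 16^0 = 4
Sum = 4852

4852


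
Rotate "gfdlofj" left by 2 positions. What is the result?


Input: "gfdlofj", rotate left by 2
First 2 characters: "gf"
Remaining characters: "dlofj"
Concatenate remaining + first: "dlofj" + "gf" = "dlofjgf"

dlofjgf


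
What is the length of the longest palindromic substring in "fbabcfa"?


Input: "fbabcfa"
Checking substrings for palindromes:
  [1:4] "bab" (len 3) => palindrome
Longest palindromic substring: "bab" with length 3

3


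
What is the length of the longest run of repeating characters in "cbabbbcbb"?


Input: "cbabbbcbb"
Scanning for longest run:
  Position 1 ('b'): new char, reset run to 1
  Position 2 ('a'): new char, reset run to 1
  Position 3 ('b'): new char, reset run to 1
  Position 4 ('b'): continues run of 'b', length=2
  Position 5 ('b'): continues run of 'b', length=3
  Position 6 ('c'): new char, reset run to 1
  Position 7 ('b'): new char, reset run to 1
  Position 8 ('b'): continues run of 'b', length=2
Longest run: 'b' with length 3

3


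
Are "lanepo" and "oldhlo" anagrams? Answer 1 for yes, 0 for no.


Strings: "lanepo", "oldhlo"
Sorted first:  aelnop
Sorted second: dhlloo
Differ at position 0: 'a' vs 'd' => not anagrams

0


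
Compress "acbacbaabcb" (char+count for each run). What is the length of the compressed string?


Input: acbacbaabcb
Runs:
  'a' x 1 => "a1"
  'c' x 1 => "c1"
  'b' x 1 => "b1"
  'a' x 1 => "a1"
  'c' x 1 => "c1"
  'b' x 1 => "b1"
  'a' x 2 => "a2"
  'b' x 1 => "b1"
  'c' x 1 => "c1"
  'b' x 1 => "b1"
Compressed: "a1c1b1a1c1b1a2b1c1b1"
Compressed length: 20

20


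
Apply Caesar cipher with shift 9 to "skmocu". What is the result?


Caesar cipher: shift "skmocu" by 9
  's' (pos 18) + 9 = pos 1 = 'b'
  'k' (pos 10) + 9 = pos 19 = 't'
  'm' (pos 12) + 9 = pos 21 = 'v'
  'o' (pos 14) + 9 = pos 23 = 'x'
  'c' (pos 2) + 9 = pos 11 = 'l'
  'u' (pos 20) + 9 = pos 3 = 'd'
Result: btvxld

btvxld


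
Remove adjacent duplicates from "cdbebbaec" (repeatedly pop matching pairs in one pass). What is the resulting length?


Input: cdbebbaec
Stack-based adjacent duplicate removal:
  Read 'c': push. Stack: c
  Read 'd': push. Stack: cd
  Read 'b': push. Stack: cdb
  Read 'e': push. Stack: cdbe
  Read 'b': push. Stack: cdbeb
  Read 'b': matches stack top 'b' => pop. Stack: cdbe
  Read 'a': push. Stack: cdbea
  Read 'e': push. Stack: cdbeae
  Read 'c': push. Stack: cdbeaec
Final stack: "cdbeaec" (length 7)

7


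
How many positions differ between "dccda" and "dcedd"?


Comparing "dccda" and "dcedd" position by position:
  Position 0: 'd' vs 'd' => same
  Position 1: 'c' vs 'c' => same
  Position 2: 'c' vs 'e' => DIFFER
  Position 3: 'd' vs 'd' => same
  Position 4: 'a' vs 'd' => DIFFER
Positions that differ: 2

2


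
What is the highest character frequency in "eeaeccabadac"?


Input: eeaeccabadac
Character counts:
  'a': 4
  'b': 1
  'c': 3
  'd': 1
  'e': 3
Maximum frequency: 4

4


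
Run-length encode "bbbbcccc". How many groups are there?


Input: bbbbcccc
Scanning for consecutive runs:
  Group 1: 'b' x 4 (positions 0-3)
  Group 2: 'c' x 4 (positions 4-7)
Total groups: 2

2


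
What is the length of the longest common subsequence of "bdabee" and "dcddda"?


LCS of "bdabee" and "dcddda"
DP table:
           d    c    d    d    d    a
      0    0    0    0    0    0    0
  b   0    0    0    0    0    0    0
  d   0    1    1    1    1    1    1
  a   0    1    1    1    1    1    2
  b   0    1    1    1    1    1    2
  e   0    1    1    1    1    1    2
  e   0    1    1    1    1    1    2
LCS length = dp[6][6] = 2

2


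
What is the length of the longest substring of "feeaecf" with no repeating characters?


Input: "feeaecf"
Sliding window (track last position of each char):
  Position 0 ('f'): window [0,0] length 1 -- new best
  Position 1 ('e'): window [0,1] length 2 -- new best
  Position 2 ('e'): repeat (last at 1), move window start to 2
  Position 2 ('e'): window [2,2] length 1
  Position 3 ('a'): window [2,3] length 2
  Position 4 ('e'): repeat (last at 2), move window start to 3
  Position 4 ('e'): window [3,4] length 2
  Position 5 ('c'): window [3,5] length 3 -- new best
  Position 6 ('f'): window [3,6] length 4 -- new best
Longest substring with no repeats: "aecf" with length 4

4


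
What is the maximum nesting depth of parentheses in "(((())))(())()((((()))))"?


Input: "(((())))(())()((((()))))"
Tracking depth:
  Position 0 '(': depth becomes 1
  Position 1 '(': depth becomes 2
  Position 2 '(': depth becomes 3
  Position 3 '(': depth becomes 4
  Position 4 ')': depth becomes 3
  Position 5 ')': depth becomes 2
  Position 6 ')': depth becomes 1
  Position 7 ')': depth becomes 0
  Position 8 '(': depth becomes 1
  Position 9 '(': depth becomes 2
  Position 10 ')': depth becomes 1
  Position 11 ')': depth becomes 0
  Position 12 '(': depth becomes 1
  Position 13 ')': depth becomes 0
  Position 14 '(': depth becomes 1
  Position 15 '(': depth becomes 2
  Position 16 '(': depth becomes 3
  Position 17 '(': depth becomes 4
  Position 18 '(': depth becomes 5
  Position 19 ')': depth becomes 4
  Position 20 ')': depth becomes 3
  Position 21 ')': depth becomes 2
  Position 22 ')': depth becomes 1
  Position 23 ')': depth becomes 0
Maximum depth reached: 5

5


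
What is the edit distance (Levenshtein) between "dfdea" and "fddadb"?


Computing edit distance: "dfdea" -> "fddadb"
DP table:
           f    d    d    a    d    b
      0    1    2    3    4    5    6
  d   1    1    1    2    3    4    5
  f   2    1    2    2    3    4    5
  d   3    2    1    2    3    3    4
  e   4    3    2    2    3    4    4
  a   5    4    3    3    2    3    4
Edit distance = dp[5][6] = 4

4


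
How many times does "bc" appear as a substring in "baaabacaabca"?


Searching for "bc" in "baaabacaabca"
Scanning each position:
  Position 0: "ba" => no
  Position 1: "aa" => no
  Position 2: "aa" => no
  Position 3: "ab" => no
  Position 4: "ba" => no
  Position 5: "ac" => no
  Position 6: "ca" => no
  Position 7: "aa" => no
  Position 8: "ab" => no
  Position 9: "bc" => MATCH
  Position 10: "ca" => no
Total occurrences: 1

1


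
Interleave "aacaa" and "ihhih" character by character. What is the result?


Interleaving "aacaa" and "ihhih":
  Position 0: 'a' from first, 'i' from second => "ai"
  Position 1: 'a' from first, 'h' from second => "ah"
  Position 2: 'c' from first, 'h' from second => "ch"
  Position 3: 'a' from first, 'i' from second => "ai"
  Position 4: 'a' from first, 'h' from second => "ah"
Result: aiahchaiah

aiahchaiah


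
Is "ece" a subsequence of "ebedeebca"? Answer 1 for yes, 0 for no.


Check if "ece" is a subsequence of "ebedeebca"
Greedy scan:
  Position 0 ('e'): matches sub[0] = 'e'
  Position 1 ('b'): no match needed
  Position 2 ('e'): no match needed
  Position 3 ('d'): no match needed
  Position 4 ('e'): no match needed
  Position 5 ('e'): no match needed
  Position 6 ('b'): no match needed
  Position 7 ('c'): matches sub[1] = 'c'
  Position 8 ('a'): no match needed
Only matched 2/3 characters => not a subsequence

0


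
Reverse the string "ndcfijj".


Input: ndcfijj
Reading characters right to left:
  Position 6: 'j'
  Position 5: 'j'
  Position 4: 'i'
  Position 3: 'f'
  Position 2: 'c'
  Position 1: 'd'
  Position 0: 'n'
Reversed: jjifcdn

jjifcdn


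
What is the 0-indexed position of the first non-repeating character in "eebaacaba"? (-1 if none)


Input: eebaacaba
Character frequencies:
  'a': 4
  'b': 2
  'c': 1
  'e': 2
Scanning left to right for freq == 1:
  Position 0 ('e'): freq=2, skip
  Position 1 ('e'): freq=2, skip
  Position 2 ('b'): freq=2, skip
  Position 3 ('a'): freq=4, skip
  Position 4 ('a'): freq=4, skip
  Position 5 ('c'): unique! => answer = 5

5


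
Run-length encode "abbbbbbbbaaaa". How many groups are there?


Input: abbbbbbbbaaaa
Scanning for consecutive runs:
  Group 1: 'a' x 1 (positions 0-0)
  Group 2: 'b' x 8 (positions 1-8)
  Group 3: 'a' x 4 (positions 9-12)
Total groups: 3

3


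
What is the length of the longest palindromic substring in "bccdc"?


Input: "bccdc"
Checking substrings for palindromes:
  [2:5] "cdc" (len 3) => palindrome
  [1:3] "cc" (len 2) => palindrome
Longest palindromic substring: "cdc" with length 3

3


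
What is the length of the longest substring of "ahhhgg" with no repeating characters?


Input: "ahhhgg"
Sliding window (track last position of each char):
  Position 0 ('a'): window [0,0] length 1 -- new best
  Position 1 ('h'): window [0,1] length 2 -- new best
  Position 2 ('h'): repeat (last at 1), move window start to 2
  Position 2 ('h'): window [2,2] length 1
  Position 3 ('h'): repeat (last at 2), move window start to 3
  Position 3 ('h'): window [3,3] length 1
  Position 4 ('g'): window [3,4] length 2
  Position 5 ('g'): repeat (last at 4), move window start to 5
  Position 5 ('g'): window [5,5] length 1
Longest substring with no repeats: "ah" with length 2

2


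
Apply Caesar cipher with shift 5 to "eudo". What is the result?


Caesar cipher: shift "eudo" by 5
  'e' (pos 4) + 5 = pos 9 = 'j'
  'u' (pos 20) + 5 = pos 25 = 'z'
  'd' (pos 3) + 5 = pos 8 = 'i'
  'o' (pos 14) + 5 = pos 19 = 't'
Result: jzit

jzit


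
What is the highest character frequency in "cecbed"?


Input: cecbed
Character counts:
  'b': 1
  'c': 2
  'd': 1
  'e': 2
Maximum frequency: 2

2


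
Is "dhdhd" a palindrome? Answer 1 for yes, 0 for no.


Input: dhdhd
Reversed: dhdhd
  Compare pos 0 ('d') with pos 4 ('d'): match
  Compare pos 1 ('h') with pos 3 ('h'): match
Result: palindrome

1


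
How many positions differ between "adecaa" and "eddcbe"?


Comparing "adecaa" and "eddcbe" position by position:
  Position 0: 'a' vs 'e' => DIFFER
  Position 1: 'd' vs 'd' => same
  Position 2: 'e' vs 'd' => DIFFER
  Position 3: 'c' vs 'c' => same
  Position 4: 'a' vs 'b' => DIFFER
  Position 5: 'a' vs 'e' => DIFFER
Positions that differ: 4

4


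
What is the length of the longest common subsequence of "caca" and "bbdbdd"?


LCS of "caca" and "bbdbdd"
DP table:
           b    b    d    b    d    d
      0    0    0    0    0    0    0
  c   0    0    0    0    0    0    0
  a   0    0    0    0    0    0    0
  c   0    0    0    0    0    0    0
  a   0    0    0    0    0    0    0
LCS length = dp[4][6] = 0

0


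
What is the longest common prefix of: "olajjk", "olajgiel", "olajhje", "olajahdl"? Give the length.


Words: olajjk, olajgiel, olajhje, olajahdl
  Position 0: all 'o' => match
  Position 1: all 'l' => match
  Position 2: all 'a' => match
  Position 3: all 'j' => match
  Position 4: ('j', 'g', 'h', 'a') => mismatch, stop
LCP = "olaj" (length 4)

4


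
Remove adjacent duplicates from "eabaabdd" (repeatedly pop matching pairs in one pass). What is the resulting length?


Input: eabaabdd
Stack-based adjacent duplicate removal:
  Read 'e': push. Stack: e
  Read 'a': push. Stack: ea
  Read 'b': push. Stack: eab
  Read 'a': push. Stack: eaba
  Read 'a': matches stack top 'a' => pop. Stack: eab
  Read 'b': matches stack top 'b' => pop. Stack: ea
  Read 'd': push. Stack: ead
  Read 'd': matches stack top 'd' => pop. Stack: ea
Final stack: "ea" (length 2)

2


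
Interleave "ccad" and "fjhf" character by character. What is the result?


Interleaving "ccad" and "fjhf":
  Position 0: 'c' from first, 'f' from second => "cf"
  Position 1: 'c' from first, 'j' from second => "cj"
  Position 2: 'a' from first, 'h' from second => "ah"
  Position 3: 'd' from first, 'f' from second => "df"
Result: cfcjahdf

cfcjahdf


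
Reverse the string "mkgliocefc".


Input: mkgliocefc
Reading characters right to left:
  Position 9: 'c'
  Position 8: 'f'
  Position 7: 'e'
  Position 6: 'c'
  Position 5: 'o'
  Position 4: 'i'
  Position 3: 'l'
  Position 2: 'g'
  Position 1: 'k'
  Position 0: 'm'
Reversed: cfecoilgkm

cfecoilgkm


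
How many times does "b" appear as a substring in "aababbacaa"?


Searching for "b" in "aababbacaa"
Scanning each position:
  Position 0: "a" => no
  Position 1: "a" => no
  Position 2: "b" => MATCH
  Position 3: "a" => no
  Position 4: "b" => MATCH
  Position 5: "b" => MATCH
  Position 6: "a" => no
  Position 7: "c" => no
  Position 8: "a" => no
  Position 9: "a" => no
Total occurrences: 3

3


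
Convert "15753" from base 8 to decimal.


Input: "15753" in base 8
Positional expansion:
  Digit '1' (value 1) x 8^4 = 4096
  Digit '5' (value 5) x 8^3 = 2560
  Digit '7' (value 7) x 8^2 = 448
  Digit '5' (value 5) x 8^1 = 40
  Digit '3' (value 3) x 8^0 = 3
Sum = 7147

7147


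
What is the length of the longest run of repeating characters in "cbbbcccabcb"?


Input: "cbbbcccabcb"
Scanning for longest run:
  Position 1 ('b'): new char, reset run to 1
  Position 2 ('b'): continues run of 'b', length=2
  Position 3 ('b'): continues run of 'b', length=3
  Position 4 ('c'): new char, reset run to 1
  Position 5 ('c'): continues run of 'c', length=2
  Position 6 ('c'): continues run of 'c', length=3
  Position 7 ('a'): new char, reset run to 1
  Position 8 ('b'): new char, reset run to 1
  Position 9 ('c'): new char, reset run to 1
  Position 10 ('b'): new char, reset run to 1
Longest run: 'b' with length 3

3


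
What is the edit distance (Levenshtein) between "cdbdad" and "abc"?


Computing edit distance: "cdbdad" -> "abc"
DP table:
           a    b    c
      0    1    2    3
  c   1    1    2    2
  d   2    2    2    3
  b   3    3    2    3
  d   4    4    3    3
  a   5    4    4    4
  d   6    5    5    5
Edit distance = dp[6][3] = 5

5


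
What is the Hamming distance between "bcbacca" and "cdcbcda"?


Comparing "bcbacca" and "cdcbcda" position by position:
  Position 0: 'b' vs 'c' => differ
  Position 1: 'c' vs 'd' => differ
  Position 2: 'b' vs 'c' => differ
  Position 3: 'a' vs 'b' => differ
  Position 4: 'c' vs 'c' => same
  Position 5: 'c' vs 'd' => differ
  Position 6: 'a' vs 'a' => same
Total differences (Hamming distance): 5

5


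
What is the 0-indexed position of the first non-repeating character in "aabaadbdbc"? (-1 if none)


Input: aabaadbdbc
Character frequencies:
  'a': 4
  'b': 3
  'c': 1
  'd': 2
Scanning left to right for freq == 1:
  Position 0 ('a'): freq=4, skip
  Position 1 ('a'): freq=4, skip
  Position 2 ('b'): freq=3, skip
  Position 3 ('a'): freq=4, skip
  Position 4 ('a'): freq=4, skip
  Position 5 ('d'): freq=2, skip
  Position 6 ('b'): freq=3, skip
  Position 7 ('d'): freq=2, skip
  Position 8 ('b'): freq=3, skip
  Position 9 ('c'): unique! => answer = 9

9


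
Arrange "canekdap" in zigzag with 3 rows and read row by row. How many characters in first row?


Zigzag "canekdap" into 3 rows:
Placing characters:
  'c' => row 0
  'a' => row 1
  'n' => row 2
  'e' => row 1
  'k' => row 0
  'd' => row 1
  'a' => row 2
  'p' => row 1
Rows:
  Row 0: "ck"
  Row 1: "aedp"
  Row 2: "na"
First row length: 2

2


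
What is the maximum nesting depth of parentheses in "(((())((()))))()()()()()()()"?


Input: "(((())((()))))()()()()()()()"
Tracking depth:
  Position 0 '(': depth becomes 1
  Position 1 '(': depth becomes 2
  Position 2 '(': depth becomes 3
  Position 3 '(': depth becomes 4
  Position 4 ')': depth becomes 3
  Position 5 ')': depth becomes 2
  Position 6 '(': depth becomes 3
  Position 7 '(': depth becomes 4
  Position 8 '(': depth becomes 5
  Position 9 ')': depth becomes 4
  Position 10 ')': depth becomes 3
  Position 11 ')': depth becomes 2
  Position 12 ')': depth becomes 1
  Position 13 ')': depth becomes 0
  Position 14 '(': depth becomes 1
  Position 15 ')': depth becomes 0
  Position 16 '(': depth becomes 1
  Position 17 ')': depth becomes 0
  Position 18 '(': depth becomes 1
  Position 19 ')': depth becomes 0
  Position 20 '(': depth becomes 1
  Position 21 ')': depth becomes 0
  Position 22 '(': depth becomes 1
  Position 23 ')': depth becomes 0
  Position 24 '(': depth becomes 1
  Position 25 ')': depth becomes 0
  Position 26 '(': depth becomes 1
  Position 27 ')': depth becomes 0
Maximum depth reached: 5

5


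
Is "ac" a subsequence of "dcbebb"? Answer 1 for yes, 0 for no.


Check if "ac" is a subsequence of "dcbebb"
Greedy scan:
  Position 0 ('d'): no match needed
  Position 1 ('c'): no match needed
  Position 2 ('b'): no match needed
  Position 3 ('e'): no match needed
  Position 4 ('b'): no match needed
  Position 5 ('b'): no match needed
Only matched 0/2 characters => not a subsequence

0


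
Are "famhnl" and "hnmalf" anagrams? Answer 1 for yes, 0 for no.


Strings: "famhnl", "hnmalf"
Sorted first:  afhlmn
Sorted second: afhlmn
Sorted forms match => anagrams

1


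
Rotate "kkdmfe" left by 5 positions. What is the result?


Input: "kkdmfe", rotate left by 5
First 5 characters: "kkdmf"
Remaining characters: "e"
Concatenate remaining + first: "e" + "kkdmf" = "ekkdmf"

ekkdmf


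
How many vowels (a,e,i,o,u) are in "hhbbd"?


Input: hhbbd
Checking each character:
  'h' at position 0: consonant
  'h' at position 1: consonant
  'b' at position 2: consonant
  'b' at position 3: consonant
  'd' at position 4: consonant
Total vowels: 0

0


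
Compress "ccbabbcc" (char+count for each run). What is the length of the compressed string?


Input: ccbabbcc
Runs:
  'c' x 2 => "c2"
  'b' x 1 => "b1"
  'a' x 1 => "a1"
  'b' x 2 => "b2"
  'c' x 2 => "c2"
Compressed: "c2b1a1b2c2"
Compressed length: 10

10


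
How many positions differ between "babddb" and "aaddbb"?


Comparing "babddb" and "aaddbb" position by position:
  Position 0: 'b' vs 'a' => DIFFER
  Position 1: 'a' vs 'a' => same
  Position 2: 'b' vs 'd' => DIFFER
  Position 3: 'd' vs 'd' => same
  Position 4: 'd' vs 'b' => DIFFER
  Position 5: 'b' vs 'b' => same
Positions that differ: 3

3


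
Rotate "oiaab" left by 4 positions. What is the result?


Input: "oiaab", rotate left by 4
First 4 characters: "oiaa"
Remaining characters: "b"
Concatenate remaining + first: "b" + "oiaa" = "boiaa"

boiaa


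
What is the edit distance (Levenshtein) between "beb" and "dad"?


Computing edit distance: "beb" -> "dad"
DP table:
           d    a    d
      0    1    2    3
  b   1    1    2    3
  e   2    2    2    3
  b   3    3    3    3
Edit distance = dp[3][3] = 3

3


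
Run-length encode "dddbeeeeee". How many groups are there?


Input: dddbeeeeee
Scanning for consecutive runs:
  Group 1: 'd' x 3 (positions 0-2)
  Group 2: 'b' x 1 (positions 3-3)
  Group 3: 'e' x 6 (positions 4-9)
Total groups: 3

3


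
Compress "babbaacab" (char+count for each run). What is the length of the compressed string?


Input: babbaacab
Runs:
  'b' x 1 => "b1"
  'a' x 1 => "a1"
  'b' x 2 => "b2"
  'a' x 2 => "a2"
  'c' x 1 => "c1"
  'a' x 1 => "a1"
  'b' x 1 => "b1"
Compressed: "b1a1b2a2c1a1b1"
Compressed length: 14

14


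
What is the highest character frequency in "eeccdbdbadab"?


Input: eeccdbdbadab
Character counts:
  'a': 2
  'b': 3
  'c': 2
  'd': 3
  'e': 2
Maximum frequency: 3

3


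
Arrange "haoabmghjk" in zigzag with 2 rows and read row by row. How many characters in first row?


Zigzag "haoabmghjk" into 2 rows:
Placing characters:
  'h' => row 0
  'a' => row 1
  'o' => row 0
  'a' => row 1
  'b' => row 0
  'm' => row 1
  'g' => row 0
  'h' => row 1
  'j' => row 0
  'k' => row 1
Rows:
  Row 0: "hobgj"
  Row 1: "aamhk"
First row length: 5

5


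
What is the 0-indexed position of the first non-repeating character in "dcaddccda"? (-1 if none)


Input: dcaddccda
Character frequencies:
  'a': 2
  'c': 3
  'd': 4
Scanning left to right for freq == 1:
  Position 0 ('d'): freq=4, skip
  Position 1 ('c'): freq=3, skip
  Position 2 ('a'): freq=2, skip
  Position 3 ('d'): freq=4, skip
  Position 4 ('d'): freq=4, skip
  Position 5 ('c'): freq=3, skip
  Position 6 ('c'): freq=3, skip
  Position 7 ('d'): freq=4, skip
  Position 8 ('a'): freq=2, skip
  No unique character found => answer = -1

-1


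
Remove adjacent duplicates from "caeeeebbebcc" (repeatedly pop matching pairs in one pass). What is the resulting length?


Input: caeeeebbebcc
Stack-based adjacent duplicate removal:
  Read 'c': push. Stack: c
  Read 'a': push. Stack: ca
  Read 'e': push. Stack: cae
  Read 'e': matches stack top 'e' => pop. Stack: ca
  Read 'e': push. Stack: cae
  Read 'e': matches stack top 'e' => pop. Stack: ca
  Read 'b': push. Stack: cab
  Read 'b': matches stack top 'b' => pop. Stack: ca
  Read 'e': push. Stack: cae
  Read 'b': push. Stack: caeb
  Read 'c': push. Stack: caebc
  Read 'c': matches stack top 'c' => pop. Stack: caeb
Final stack: "caeb" (length 4)

4


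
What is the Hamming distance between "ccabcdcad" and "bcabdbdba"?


Comparing "ccabcdcad" and "bcabdbdba" position by position:
  Position 0: 'c' vs 'b' => differ
  Position 1: 'c' vs 'c' => same
  Position 2: 'a' vs 'a' => same
  Position 3: 'b' vs 'b' => same
  Position 4: 'c' vs 'd' => differ
  Position 5: 'd' vs 'b' => differ
  Position 6: 'c' vs 'd' => differ
  Position 7: 'a' vs 'b' => differ
  Position 8: 'd' vs 'a' => differ
Total differences (Hamming distance): 6

6


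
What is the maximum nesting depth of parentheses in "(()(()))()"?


Input: "(()(()))()"
Tracking depth:
  Position 0 '(': depth becomes 1
  Position 1 '(': depth becomes 2
  Position 2 ')': depth becomes 1
  Position 3 '(': depth becomes 2
  Position 4 '(': depth becomes 3
  Position 5 ')': depth becomes 2
  Position 6 ')': depth becomes 1
  Position 7 ')': depth becomes 0
  Position 8 '(': depth becomes 1
  Position 9 ')': depth becomes 0
Maximum depth reached: 3

3


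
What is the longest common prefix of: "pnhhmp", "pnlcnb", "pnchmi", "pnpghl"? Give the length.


Words: pnhhmp, pnlcnb, pnchmi, pnpghl
  Position 0: all 'p' => match
  Position 1: all 'n' => match
  Position 2: ('h', 'l', 'c', 'p') => mismatch, stop
LCP = "pn" (length 2)

2


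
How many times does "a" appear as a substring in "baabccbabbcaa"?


Searching for "a" in "baabccbabbcaa"
Scanning each position:
  Position 0: "b" => no
  Position 1: "a" => MATCH
  Position 2: "a" => MATCH
  Position 3: "b" => no
  Position 4: "c" => no
  Position 5: "c" => no
  Position 6: "b" => no
  Position 7: "a" => MATCH
  Position 8: "b" => no
  Position 9: "b" => no
  Position 10: "c" => no
  Position 11: "a" => MATCH
  Position 12: "a" => MATCH
Total occurrences: 5

5


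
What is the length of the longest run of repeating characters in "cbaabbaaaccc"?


Input: "cbaabbaaaccc"
Scanning for longest run:
  Position 1 ('b'): new char, reset run to 1
  Position 2 ('a'): new char, reset run to 1
  Position 3 ('a'): continues run of 'a', length=2
  Position 4 ('b'): new char, reset run to 1
  Position 5 ('b'): continues run of 'b', length=2
  Position 6 ('a'): new char, reset run to 1
  Position 7 ('a'): continues run of 'a', length=2
  Position 8 ('a'): continues run of 'a', length=3
  Position 9 ('c'): new char, reset run to 1
  Position 10 ('c'): continues run of 'c', length=2
  Position 11 ('c'): continues run of 'c', length=3
Longest run: 'a' with length 3

3


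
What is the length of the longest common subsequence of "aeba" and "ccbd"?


LCS of "aeba" and "ccbd"
DP table:
           c    c    b    d
      0    0    0    0    0
  a   0    0    0    0    0
  e   0    0    0    0    0
  b   0    0    0    1    1
  a   0    0    0    1    1
LCS length = dp[4][4] = 1

1


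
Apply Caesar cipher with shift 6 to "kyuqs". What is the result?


Caesar cipher: shift "kyuqs" by 6
  'k' (pos 10) + 6 = pos 16 = 'q'
  'y' (pos 24) + 6 = pos 4 = 'e'
  'u' (pos 20) + 6 = pos 0 = 'a'
  'q' (pos 16) + 6 = pos 22 = 'w'
  's' (pos 18) + 6 = pos 24 = 'y'
Result: qeawy

qeawy
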